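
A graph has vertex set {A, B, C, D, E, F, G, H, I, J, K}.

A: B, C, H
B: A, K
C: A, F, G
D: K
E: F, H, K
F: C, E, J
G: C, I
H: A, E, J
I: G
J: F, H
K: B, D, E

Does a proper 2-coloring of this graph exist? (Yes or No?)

No

The cycle H-A-C-F-E-H has odd length 5, so it cannot be 2-colored; at least 3 colors are needed.
So 2 colors are not enough.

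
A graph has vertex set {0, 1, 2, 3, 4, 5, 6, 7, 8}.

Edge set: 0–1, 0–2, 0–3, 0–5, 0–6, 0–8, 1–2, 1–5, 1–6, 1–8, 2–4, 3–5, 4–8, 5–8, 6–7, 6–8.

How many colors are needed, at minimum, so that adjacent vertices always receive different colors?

4

0, 1, 5, 8 are pairwise adjacent (a clique of size 4), so at least 4 colors are needed.
One proper 4-coloring: 0=red, 1=green, 2=blue, 3=blue, 4=red, 5=yellow, 6=yellow, 7=red, 8=blue. Every edge joins two different colors.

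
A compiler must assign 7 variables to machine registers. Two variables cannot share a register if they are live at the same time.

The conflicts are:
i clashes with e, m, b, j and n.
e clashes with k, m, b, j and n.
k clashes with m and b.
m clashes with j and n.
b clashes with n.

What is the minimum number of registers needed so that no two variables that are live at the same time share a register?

i, e, b, n are mutually in conflict, so at least 4 registers are needed.
4 registers suffice: register 1 → {e}; register 2 → {i, k}; register 3 → {m, b}; register 4 → {j, n}. Each listed conflict is separated.

4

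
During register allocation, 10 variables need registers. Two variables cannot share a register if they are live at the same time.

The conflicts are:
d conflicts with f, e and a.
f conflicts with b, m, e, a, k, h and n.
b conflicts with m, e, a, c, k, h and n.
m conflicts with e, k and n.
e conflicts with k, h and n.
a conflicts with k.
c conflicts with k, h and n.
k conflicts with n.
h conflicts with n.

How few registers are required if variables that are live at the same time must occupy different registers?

f, b, m, e, k, n pairwise conflict, so at least 6 registers are needed.
6 registers suffice: register 1 → {d, b}; register 2 → {f, c}; register 3 → {a, n}; register 4 → {k, h}; register 5 → {e}; register 6 → {m}. No two conflicting variables share a register.

6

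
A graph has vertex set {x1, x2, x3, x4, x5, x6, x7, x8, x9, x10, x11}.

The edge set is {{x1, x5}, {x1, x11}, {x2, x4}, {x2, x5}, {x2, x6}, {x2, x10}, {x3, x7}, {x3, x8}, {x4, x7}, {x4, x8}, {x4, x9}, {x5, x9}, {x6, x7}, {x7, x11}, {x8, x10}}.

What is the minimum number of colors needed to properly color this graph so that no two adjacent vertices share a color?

2

x3 and x8 are adjacent, so at least 2 colors are needed.
2 colors suffice: x1=2, x2=2, x3=1, x4=1, x5=1, x6=1, x7=2, x8=2, x9=2, x10=1, x11=1. Each edge has distinct colors on its endpoints.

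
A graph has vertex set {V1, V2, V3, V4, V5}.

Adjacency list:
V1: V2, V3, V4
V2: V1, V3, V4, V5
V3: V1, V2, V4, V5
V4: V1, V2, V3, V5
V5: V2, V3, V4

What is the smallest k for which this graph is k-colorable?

V2, V3, V4, V5 are pairwise adjacent (a clique of size 4), so at least 4 colors are needed.
4 colors suffice: color 1 → {V2}; color 2 → {V3}; color 3 → {V4}; color 4 → {V1, V5}. No two adjacent vertices share a color.

4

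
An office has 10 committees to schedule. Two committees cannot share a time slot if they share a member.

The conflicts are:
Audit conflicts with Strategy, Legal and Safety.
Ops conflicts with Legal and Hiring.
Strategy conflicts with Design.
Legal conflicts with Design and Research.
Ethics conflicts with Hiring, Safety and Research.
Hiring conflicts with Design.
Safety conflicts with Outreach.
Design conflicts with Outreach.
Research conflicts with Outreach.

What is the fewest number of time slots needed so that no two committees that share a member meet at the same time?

3

The cycle Hiring-Ops-Legal-Research-Ethics-Hiring has odd length 5, so it cannot be 2-colored; at least 3 time slots are needed.
Using 3 time slots: Audit=2, Ops=2, Strategy=1, Legal=1, Ethics=3, Hiring=1, Safety=1, Design=2, Research=2, Outreach=3. Every pair that conflicts lands in different time slots.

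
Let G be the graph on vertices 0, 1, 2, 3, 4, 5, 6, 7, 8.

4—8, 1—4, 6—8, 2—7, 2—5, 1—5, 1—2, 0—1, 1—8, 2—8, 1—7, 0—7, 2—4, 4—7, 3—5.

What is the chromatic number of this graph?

4

1, 2, 4, 8 are pairwise adjacent (a clique of size 4), so at least 4 colors are needed.
One proper 4-coloring: 0=blue, 1=red, 2=blue, 3=red, 4=yellow, 5=green, 6=red, 7=green, 8=green. No two adjacent vertices share a color.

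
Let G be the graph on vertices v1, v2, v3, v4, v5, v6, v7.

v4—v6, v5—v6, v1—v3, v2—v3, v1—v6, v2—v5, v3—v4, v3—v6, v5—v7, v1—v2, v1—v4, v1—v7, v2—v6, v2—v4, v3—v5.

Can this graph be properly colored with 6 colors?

The chromatic number is 5. v1, v2, v3, v4, v6 are mutually adjacent (a clique of size 5), so at least 5 colors are needed.
A valid assignment using 5 colors: v1=1, v2=2, v3=3, v4=5, v5=1, v6=4, v7=2.
Since 6 ≥ 5, a proper 6-coloring certainly exists.

Yes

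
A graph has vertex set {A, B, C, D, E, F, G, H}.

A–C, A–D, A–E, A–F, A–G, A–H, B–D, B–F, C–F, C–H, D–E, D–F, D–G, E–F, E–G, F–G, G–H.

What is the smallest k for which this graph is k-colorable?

A, D, E, F, G form a clique, so at least 5 colors are needed.
One proper 5-coloring: A=1, B=1, C=3, D=3, E=5, F=2, G=4, H=2. Every edge joins two different colors.

5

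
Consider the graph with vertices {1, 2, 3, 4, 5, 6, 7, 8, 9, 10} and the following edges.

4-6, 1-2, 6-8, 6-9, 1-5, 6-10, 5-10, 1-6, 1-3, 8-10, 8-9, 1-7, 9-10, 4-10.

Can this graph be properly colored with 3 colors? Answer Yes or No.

No

6, 8, 9, 10 are mutually adjacent (a clique of size 4), so at least 4 colors are needed.
So 3 colors are not enough.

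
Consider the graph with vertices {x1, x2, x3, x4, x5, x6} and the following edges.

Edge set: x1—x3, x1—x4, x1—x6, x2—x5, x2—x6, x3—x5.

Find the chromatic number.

The cycle x5-x3-x1-x6-x2-x5 has odd length 5, so it cannot be 2-colored; at least 3 colors are needed.
3 colors suffice: x1=1, x2=3, x3=2, x4=2, x5=1, x6=2. No two adjacent vertices share a color.

3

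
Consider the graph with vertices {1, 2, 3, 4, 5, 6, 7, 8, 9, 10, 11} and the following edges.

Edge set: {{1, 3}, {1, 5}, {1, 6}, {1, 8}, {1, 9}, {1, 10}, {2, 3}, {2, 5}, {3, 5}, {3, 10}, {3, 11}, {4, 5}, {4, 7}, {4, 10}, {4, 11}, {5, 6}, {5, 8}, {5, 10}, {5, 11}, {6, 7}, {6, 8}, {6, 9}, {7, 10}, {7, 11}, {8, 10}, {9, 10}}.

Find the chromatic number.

1, 3, 5, 10 form a clique, so at least 4 colors are needed.
4 colors suffice: color red → {5, 7, 9}; color blue → {2, 6, 10, 11}; color green → {1, 4}; color yellow → {3, 8}. Each edge has distinct colors on its endpoints.

4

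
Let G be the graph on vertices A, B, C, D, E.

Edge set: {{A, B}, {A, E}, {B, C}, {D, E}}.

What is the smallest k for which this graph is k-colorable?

2

A and B are adjacent, so at least 2 colors are needed.
One proper 2-coloring: A=1, B=2, C=1, D=1, E=2. No two adjacent vertices share a color.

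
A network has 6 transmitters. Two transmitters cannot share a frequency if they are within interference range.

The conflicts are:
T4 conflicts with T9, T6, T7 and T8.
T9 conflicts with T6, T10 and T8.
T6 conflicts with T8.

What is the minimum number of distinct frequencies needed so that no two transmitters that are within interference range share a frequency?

4

T4, T9, T6, T8 are mutually in conflict, so at least 4 frequencies are needed.
Using 4 frequencies: T4=1, T9=2, T6=3, T7=2, T10=1, T8=4. Each listed conflict is separated.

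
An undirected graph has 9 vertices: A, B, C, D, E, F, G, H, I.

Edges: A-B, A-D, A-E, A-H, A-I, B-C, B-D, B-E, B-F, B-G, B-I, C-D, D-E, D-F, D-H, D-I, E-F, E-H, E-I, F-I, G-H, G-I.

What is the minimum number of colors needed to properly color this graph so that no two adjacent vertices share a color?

B, D, E, F, I are pairwise adjacent (a clique of size 5), so at least 5 colors are needed.
5 colors suffice: A=5, B=2, C=3, D=1, E=3, F=5, G=1, H=2, I=4. Every edge joins two different colors.

5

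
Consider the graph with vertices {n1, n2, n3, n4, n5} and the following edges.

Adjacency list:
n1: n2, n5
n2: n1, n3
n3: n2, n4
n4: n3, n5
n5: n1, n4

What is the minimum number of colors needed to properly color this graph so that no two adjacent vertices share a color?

The cycle n2-n1-n5-n4-n3-n2 has odd length 5, so it cannot be 2-colored; at least 3 colors are needed.
One proper 3-coloring: n1=2, n2=3, n3=1, n4=2, n5=1. Every edge joins two different colors.

3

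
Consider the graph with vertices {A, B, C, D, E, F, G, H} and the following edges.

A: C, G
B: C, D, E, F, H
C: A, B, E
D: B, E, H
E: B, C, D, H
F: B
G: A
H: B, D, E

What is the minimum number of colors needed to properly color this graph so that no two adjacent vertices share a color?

B, D, E, H are pairwise adjacent (a clique of size 4), so at least 4 colors are needed.
4 colors suffice: color red → {A, B}; color blue → {E, F, G}; color green → {C, H}; color yellow → {D}. No two adjacent vertices share a color.

4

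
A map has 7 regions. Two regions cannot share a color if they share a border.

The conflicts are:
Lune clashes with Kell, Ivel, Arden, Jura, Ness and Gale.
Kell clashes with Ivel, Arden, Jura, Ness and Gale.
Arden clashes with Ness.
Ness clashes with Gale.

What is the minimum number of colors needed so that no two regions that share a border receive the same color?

4

Lune, Kell, Ness, Gale all conflict with each other, so at least 4 colors are needed.
A valid assignment using 4 colors: Lune=2, Kell=1, Ivel=3, Arden=4, Jura=3, Ness=3, Gale=4. Every pair that conflicts lands in different colors.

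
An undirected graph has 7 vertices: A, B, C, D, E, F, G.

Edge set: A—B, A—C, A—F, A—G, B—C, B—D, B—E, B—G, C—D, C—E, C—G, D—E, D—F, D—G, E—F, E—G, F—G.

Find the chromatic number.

B, C, D, E, G are pairwise adjacent (a clique of size 5), so at least 5 colors are needed.
5 colors suffice: color 1 → {G}; color 2 → {C, F}; color 3 → {A, D}; color 4 → {E}; color 5 → {B}. Each edge has distinct colors on its endpoints.

5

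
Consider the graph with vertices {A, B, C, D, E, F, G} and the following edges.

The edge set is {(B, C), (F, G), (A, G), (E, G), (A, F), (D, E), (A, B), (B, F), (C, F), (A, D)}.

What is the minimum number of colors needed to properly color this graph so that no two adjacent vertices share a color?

B, C, F are pairwise adjacent, so at least 3 colors are needed.
3 colors suffice: color 1 → {E, F}; color 2 → {A, C}; color 3 → {B, D, G}. No two adjacent vertices share a color.

3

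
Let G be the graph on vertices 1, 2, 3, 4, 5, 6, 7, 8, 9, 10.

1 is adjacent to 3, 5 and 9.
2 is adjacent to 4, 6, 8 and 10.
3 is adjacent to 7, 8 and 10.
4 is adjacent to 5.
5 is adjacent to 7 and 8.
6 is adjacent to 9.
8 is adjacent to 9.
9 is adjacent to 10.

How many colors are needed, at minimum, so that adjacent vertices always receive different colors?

2

2 and 8 are adjacent, so at least 2 colors are needed.
2 colors suffice: color red → {2, 3, 5, 9}; color blue → {1, 4, 6, 7, 8, 10}. Each edge has distinct colors on its endpoints.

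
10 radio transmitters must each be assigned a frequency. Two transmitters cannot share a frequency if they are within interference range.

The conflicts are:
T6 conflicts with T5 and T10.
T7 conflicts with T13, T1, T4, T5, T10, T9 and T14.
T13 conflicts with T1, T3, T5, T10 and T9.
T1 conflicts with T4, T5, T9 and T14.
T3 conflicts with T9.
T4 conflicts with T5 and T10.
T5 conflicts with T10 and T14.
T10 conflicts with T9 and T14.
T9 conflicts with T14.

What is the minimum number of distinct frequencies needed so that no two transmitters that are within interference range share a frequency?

T7, T1, T9, T14 pairwise conflict, so at least 4 frequencies are needed.
A valid assignment using 4 frequencies: T6=3, T7=3, T13=4, T1=1, T3=1, T4=4, T5=2, T10=1, T9=2, T14=4. No two conflicting transmitters share a frequency.

4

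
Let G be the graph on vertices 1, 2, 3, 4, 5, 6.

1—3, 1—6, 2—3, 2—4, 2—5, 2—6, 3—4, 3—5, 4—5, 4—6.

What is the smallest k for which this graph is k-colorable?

4

2, 3, 4, 5 form a clique, so at least 4 colors are needed.
A valid assignment using 4 colors: 1=a, 2=a, 3=c, 4=b, 5=d, 6=c. No two adjacent vertices share a color.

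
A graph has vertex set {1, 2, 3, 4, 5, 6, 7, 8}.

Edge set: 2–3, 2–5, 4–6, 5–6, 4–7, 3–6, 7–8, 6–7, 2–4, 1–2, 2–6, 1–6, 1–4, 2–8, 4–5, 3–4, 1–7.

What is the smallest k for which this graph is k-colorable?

1, 2, 4, 6 form a clique, so at least 4 colors are needed.
4 colors suffice: 1=d, 2=b, 3=d, 4=a, 5=d, 6=c, 7=b, 8=a. Each edge has distinct colors on its endpoints.

4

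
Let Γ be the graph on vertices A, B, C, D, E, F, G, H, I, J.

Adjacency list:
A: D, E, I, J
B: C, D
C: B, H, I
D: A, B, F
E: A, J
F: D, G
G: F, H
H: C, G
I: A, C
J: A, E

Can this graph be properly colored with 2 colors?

No

A, E, J form a triangle, so at least 3 colors are needed.
So 2 colors are not enough.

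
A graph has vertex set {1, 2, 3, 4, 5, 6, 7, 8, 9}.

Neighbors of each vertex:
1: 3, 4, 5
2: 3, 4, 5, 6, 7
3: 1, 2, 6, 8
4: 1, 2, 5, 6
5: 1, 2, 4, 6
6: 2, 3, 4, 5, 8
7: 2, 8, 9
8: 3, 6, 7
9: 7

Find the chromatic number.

4

2, 4, 5, 6 are pairwise adjacent (a clique of size 4), so at least 4 colors are needed.
One proper 4-coloring: 1=a, 2=b, 3=c, 4=c, 5=d, 6=a, 7=a, 8=b, 9=b. Every edge joins two different colors.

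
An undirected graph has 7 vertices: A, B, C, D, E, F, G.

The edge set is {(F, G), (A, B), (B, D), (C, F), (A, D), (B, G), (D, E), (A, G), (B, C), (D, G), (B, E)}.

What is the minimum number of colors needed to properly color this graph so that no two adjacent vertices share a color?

4

A, B, D, G are mutually adjacent (a clique of size 4), so at least 4 colors are needed.
One proper 4-coloring: A=4, B=1, C=2, D=2, E=3, F=1, G=3. Each edge has distinct colors on its endpoints.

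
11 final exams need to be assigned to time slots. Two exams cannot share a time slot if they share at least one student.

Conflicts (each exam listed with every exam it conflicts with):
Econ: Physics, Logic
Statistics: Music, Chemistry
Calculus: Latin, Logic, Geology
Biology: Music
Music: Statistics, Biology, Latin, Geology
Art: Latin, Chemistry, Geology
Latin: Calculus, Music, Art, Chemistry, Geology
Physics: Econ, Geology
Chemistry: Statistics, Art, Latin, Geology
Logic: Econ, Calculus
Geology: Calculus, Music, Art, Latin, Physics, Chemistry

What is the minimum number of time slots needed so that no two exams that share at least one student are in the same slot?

4

Art, Latin, Chemistry, Geology are mutually in conflict, so at least 4 time slots are needed.
A valid assignment using 4 time slots: Econ=3, Statistics=1, Calculus=3, Biology=1, Music=3, Art=4, Latin=2, Physics=2, Chemistry=3, Logic=1, Geology=1. Every pair that conflicts lands in different time slots.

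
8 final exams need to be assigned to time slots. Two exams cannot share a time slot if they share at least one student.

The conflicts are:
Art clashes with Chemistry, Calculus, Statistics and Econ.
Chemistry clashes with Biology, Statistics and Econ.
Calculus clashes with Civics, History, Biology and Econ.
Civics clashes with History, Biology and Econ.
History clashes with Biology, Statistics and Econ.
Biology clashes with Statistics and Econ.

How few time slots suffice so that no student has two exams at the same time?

Calculus, Civics, History, Biology, Econ all conflict with each other, so at least 5 time slots are needed.
5 time slots suffice: time slot 1 → {Art, Biology}; time slot 2 → {Statistics, Econ}; time slot 3 → {Chemistry, Calculus}; time slot 4 → {History}; time slot 5 → {Civics}. Each listed conflict is separated.

5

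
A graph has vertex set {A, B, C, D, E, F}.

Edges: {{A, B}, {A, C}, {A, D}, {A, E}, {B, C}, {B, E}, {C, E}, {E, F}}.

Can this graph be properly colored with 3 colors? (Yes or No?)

A, B, C, E are mutually adjacent (a clique of size 4), so at least 4 colors are needed.
So 3 colors are not enough.

No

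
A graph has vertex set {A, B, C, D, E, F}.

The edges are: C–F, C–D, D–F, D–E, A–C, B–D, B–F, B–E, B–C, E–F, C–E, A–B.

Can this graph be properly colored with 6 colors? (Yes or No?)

The chromatic number is 5. B, C, D, E, F are mutually adjacent (a clique of size 5), so at least 5 colors are needed.
5 colors suffice: color red → {B}; color blue → {C}; color green → {A, F}; color yellow → {E}; color purple → {D}.
Since 6 ≥ 5, a proper 6-coloring certainly exists.

Yes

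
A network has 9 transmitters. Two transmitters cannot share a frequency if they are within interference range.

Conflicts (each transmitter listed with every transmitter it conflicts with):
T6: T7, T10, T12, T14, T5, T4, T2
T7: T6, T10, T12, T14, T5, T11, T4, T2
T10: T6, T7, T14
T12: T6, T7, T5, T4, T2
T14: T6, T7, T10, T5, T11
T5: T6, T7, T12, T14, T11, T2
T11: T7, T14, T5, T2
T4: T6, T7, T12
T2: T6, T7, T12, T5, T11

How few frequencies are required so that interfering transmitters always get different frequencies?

5

T6, T7, T12, T5, T2 are mutually in conflict, so at least 5 frequencies are needed.
5 frequencies suffice: T6=2, T7=1, T10=3, T12=5, T14=4, T5=3, T11=2, T4=3, T2=4. Every pair that conflicts lands in different frequencies.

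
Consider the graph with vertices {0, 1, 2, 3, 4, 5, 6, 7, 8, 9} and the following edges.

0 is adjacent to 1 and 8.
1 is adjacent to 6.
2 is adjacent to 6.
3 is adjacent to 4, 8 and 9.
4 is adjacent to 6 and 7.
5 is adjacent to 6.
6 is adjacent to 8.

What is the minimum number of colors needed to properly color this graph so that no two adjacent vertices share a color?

2

4 and 7 are adjacent, so at least 2 colors are needed.
2 colors suffice: color a → {0, 3, 6, 7}; color b → {1, 2, 4, 5, 8, 9}. No two adjacent vertices share a color.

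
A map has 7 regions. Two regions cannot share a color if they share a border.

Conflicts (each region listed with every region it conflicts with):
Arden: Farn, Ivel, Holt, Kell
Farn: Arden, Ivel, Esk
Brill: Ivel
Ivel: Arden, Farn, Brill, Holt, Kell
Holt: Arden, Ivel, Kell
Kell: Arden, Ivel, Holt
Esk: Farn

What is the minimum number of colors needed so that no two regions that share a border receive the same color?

4

Arden, Ivel, Holt, Kell all conflict with each other, so at least 4 colors are needed.
4 colors suffice: color 1 → {Ivel, Esk}; color 2 → {Arden, Brill}; color 3 → {Farn, Kell}; color 4 → {Holt}. No two conflicting regions share a color.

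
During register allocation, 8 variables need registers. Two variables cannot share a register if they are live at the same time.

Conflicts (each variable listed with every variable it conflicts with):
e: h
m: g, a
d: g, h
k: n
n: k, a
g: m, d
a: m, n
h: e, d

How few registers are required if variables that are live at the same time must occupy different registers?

2

m and g conflict, so at least 2 registers are needed.
2 registers suffice: register 1 → {k, g, a, h}; register 2 → {e, m, d, n}. Each listed conflict is separated.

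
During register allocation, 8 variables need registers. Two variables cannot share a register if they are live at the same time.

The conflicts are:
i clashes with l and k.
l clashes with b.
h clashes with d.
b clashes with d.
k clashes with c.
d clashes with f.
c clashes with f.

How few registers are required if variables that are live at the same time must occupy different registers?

3

The cycle c-k-i-l-b-d-f-c has odd length 7, so it cannot be 2-colored; at least 3 registers are needed.
Using 3 registers: i=2, l=1, h=2, b=2, k=1, d=1, c=2, f=3. No two conflicting variables share a register.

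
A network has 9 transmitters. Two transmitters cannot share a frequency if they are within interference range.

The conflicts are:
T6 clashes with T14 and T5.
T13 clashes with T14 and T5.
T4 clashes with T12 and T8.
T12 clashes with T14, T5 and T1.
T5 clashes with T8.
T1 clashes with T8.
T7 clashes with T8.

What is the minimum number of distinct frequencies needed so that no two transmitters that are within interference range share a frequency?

T12 and T1 conflict, so at least 2 frequencies are needed.
2 frequencies suffice: frequency 1 → {T6, T13, T12, T8}; frequency 2 → {T4, T14, T5, T1, T7}. No two conflicting transmitters share a frequency.

2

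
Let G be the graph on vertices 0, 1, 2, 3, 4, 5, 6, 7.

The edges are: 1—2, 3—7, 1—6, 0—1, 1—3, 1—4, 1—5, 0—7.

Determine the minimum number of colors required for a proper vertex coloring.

0 and 7 are adjacent, so at least 2 colors are needed.
2 colors suffice: color red → {1, 7}; color blue → {0, 2, 3, 4, 5, 6}. No two adjacent vertices share a color.

2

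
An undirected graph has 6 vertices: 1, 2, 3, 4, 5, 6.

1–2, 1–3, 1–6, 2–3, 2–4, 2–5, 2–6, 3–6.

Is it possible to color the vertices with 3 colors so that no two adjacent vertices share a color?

1, 2, 3, 6 are pairwise adjacent (a clique of size 4), so at least 4 colors are needed.
So 3 colors are not enough.

No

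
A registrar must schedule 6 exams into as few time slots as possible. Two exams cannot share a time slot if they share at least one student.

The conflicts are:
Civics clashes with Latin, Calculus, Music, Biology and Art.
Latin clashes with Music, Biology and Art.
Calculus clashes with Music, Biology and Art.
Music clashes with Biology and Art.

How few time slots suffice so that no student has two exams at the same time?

4

Civics, Latin, Music, Art are mutually in conflict, so at least 4 time slots are needed.
4 time slots suffice: Civics=2, Latin=3, Calculus=3, Music=1, Biology=4, Art=4. No two conflicting exams share a time slot.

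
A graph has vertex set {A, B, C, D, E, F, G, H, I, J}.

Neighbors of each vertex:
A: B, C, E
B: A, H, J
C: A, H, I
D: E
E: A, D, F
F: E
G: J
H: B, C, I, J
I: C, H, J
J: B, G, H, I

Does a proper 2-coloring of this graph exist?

No

B, H, J are pairwise adjacent, so at least 3 colors are needed.
So 2 colors are not enough.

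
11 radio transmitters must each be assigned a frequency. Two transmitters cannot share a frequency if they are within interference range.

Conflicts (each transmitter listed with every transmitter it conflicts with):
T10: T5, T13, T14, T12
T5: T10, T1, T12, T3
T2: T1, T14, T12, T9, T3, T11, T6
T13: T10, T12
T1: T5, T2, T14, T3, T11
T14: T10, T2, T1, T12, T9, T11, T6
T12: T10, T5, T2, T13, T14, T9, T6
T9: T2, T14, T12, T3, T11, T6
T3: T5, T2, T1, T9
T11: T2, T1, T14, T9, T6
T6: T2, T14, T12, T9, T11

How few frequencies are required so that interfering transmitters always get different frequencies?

5

T2, T14, T9, T11, T6 all conflict with each other, so at least 5 frequencies are needed.
5 frequencies suffice: frequency 1 → {T5, T13, T14}; frequency 2 → {T12, T3, T11}; frequency 3 → {T10, T2}; frequency 4 → {T1, T9}; frequency 5 → {T6}. Each listed conflict is separated.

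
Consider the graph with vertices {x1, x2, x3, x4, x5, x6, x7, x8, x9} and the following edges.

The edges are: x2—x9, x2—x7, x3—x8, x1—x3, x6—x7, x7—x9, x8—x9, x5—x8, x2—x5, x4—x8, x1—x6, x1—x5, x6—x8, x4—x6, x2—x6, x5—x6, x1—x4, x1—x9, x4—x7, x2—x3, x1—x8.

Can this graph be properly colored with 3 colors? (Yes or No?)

No

x1, x4, x6, x8 form a clique, so at least 4 colors are needed.
So 3 colors are not enough.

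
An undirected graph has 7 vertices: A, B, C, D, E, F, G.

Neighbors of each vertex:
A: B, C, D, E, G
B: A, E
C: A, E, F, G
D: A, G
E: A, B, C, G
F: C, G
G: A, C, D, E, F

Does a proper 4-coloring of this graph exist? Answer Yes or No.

The chromatic number is 4. A, C, E, G are mutually adjacent (a clique of size 4), so at least 4 colors are needed.
A valid assignment using 4 colors: A=blue, B=red, C=green, D=green, E=yellow, F=blue, G=red.
That is already a proper 4-coloring.

Yes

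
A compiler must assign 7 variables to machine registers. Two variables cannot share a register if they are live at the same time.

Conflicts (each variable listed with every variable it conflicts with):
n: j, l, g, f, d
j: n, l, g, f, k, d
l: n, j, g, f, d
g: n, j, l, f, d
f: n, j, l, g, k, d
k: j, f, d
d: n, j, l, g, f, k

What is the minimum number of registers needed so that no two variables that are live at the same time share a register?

6

n, j, l, g, f, d pairwise conflict, so at least 6 registers are needed.
6 registers suffice: register 1 → {f}; register 2 → {j}; register 3 → {d}; register 4 → {n, k}; register 5 → {l}; register 6 → {g}. Each listed conflict is separated.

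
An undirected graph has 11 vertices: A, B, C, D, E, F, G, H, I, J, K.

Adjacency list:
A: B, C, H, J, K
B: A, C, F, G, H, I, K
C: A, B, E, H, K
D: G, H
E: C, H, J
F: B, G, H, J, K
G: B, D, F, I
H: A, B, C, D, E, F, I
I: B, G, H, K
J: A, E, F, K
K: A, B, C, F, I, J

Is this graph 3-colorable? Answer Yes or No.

A, B, C, H are mutually adjacent (a clique of size 4), so at least 4 colors are needed.
So 3 colors are not enough.

No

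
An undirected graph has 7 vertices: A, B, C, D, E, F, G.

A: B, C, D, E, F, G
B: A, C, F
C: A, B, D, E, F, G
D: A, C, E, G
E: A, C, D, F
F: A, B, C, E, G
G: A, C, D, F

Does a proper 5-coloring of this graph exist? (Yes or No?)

The chromatic number is 4. A, C, F, G are pairwise adjacent (a clique of size 4), so at least 4 colors are needed.
4 colors suffice: color 1 → {A}; color 2 → {C}; color 3 → {D, F}; color 4 → {B, E, G}.
Since 5 ≥ 4, a proper 5-coloring certainly exists.

Yes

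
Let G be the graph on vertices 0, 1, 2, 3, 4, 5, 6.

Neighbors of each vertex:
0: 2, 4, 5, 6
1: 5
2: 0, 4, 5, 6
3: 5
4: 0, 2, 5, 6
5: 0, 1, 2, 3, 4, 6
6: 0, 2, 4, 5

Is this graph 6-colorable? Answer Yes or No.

Yes

The chromatic number is 5. 0, 2, 4, 5, 6 are pairwise adjacent (a clique of size 5), so at least 5 colors are needed.
5 colors suffice: color red → {5}; color blue → {1, 3, 6}; color green → {0}; color yellow → {2}; color purple → {4}.
Since 6 ≥ 5, a proper 6-coloring certainly exists.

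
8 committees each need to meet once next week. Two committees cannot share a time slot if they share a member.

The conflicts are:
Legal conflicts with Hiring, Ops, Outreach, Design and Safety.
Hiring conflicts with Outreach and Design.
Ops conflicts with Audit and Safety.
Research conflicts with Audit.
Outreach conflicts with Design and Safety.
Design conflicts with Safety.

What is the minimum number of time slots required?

Legal, Hiring, Outreach, Design are mutually in conflict, so at least 4 time slots are needed.
4 time slots suffice: time slot 1 → {Legal, Audit}; time slot 2 → {Ops, Research, Outreach}; time slot 3 → {Hiring, Safety}; time slot 4 → {Design}. Each listed conflict is separated.

4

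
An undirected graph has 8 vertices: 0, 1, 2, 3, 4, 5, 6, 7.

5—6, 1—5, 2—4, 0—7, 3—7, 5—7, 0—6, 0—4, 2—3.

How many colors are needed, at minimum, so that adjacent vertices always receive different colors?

The cycle 4-0-7-3-2-4 has odd length 5, so it cannot be 2-colored; at least 3 colors are needed.
3 colors suffice: color a → {1, 4, 6, 7}; color b → {0, 2, 5}; color c → {3}. Each edge has distinct colors on its endpoints.

3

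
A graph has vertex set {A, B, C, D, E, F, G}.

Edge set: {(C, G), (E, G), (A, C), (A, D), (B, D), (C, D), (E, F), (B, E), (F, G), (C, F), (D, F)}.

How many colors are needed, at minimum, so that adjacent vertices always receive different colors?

3

C, D, F are pairwise adjacent, so at least 3 colors are needed.
3 colors suffice: A=2, B=2, C=3, D=1, E=3, F=2, G=1. Every edge joins two different colors.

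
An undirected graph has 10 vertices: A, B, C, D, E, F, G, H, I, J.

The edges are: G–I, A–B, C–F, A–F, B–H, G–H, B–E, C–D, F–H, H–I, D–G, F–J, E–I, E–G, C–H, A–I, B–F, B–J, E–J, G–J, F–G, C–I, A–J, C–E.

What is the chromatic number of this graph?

4

A, B, F, J form a clique, so at least 4 colors are needed.
One proper 4-coloring: A=4, B=1, C=1, D=2, E=4, F=2, G=1, H=3, I=2, J=3. Every edge joins two different colors.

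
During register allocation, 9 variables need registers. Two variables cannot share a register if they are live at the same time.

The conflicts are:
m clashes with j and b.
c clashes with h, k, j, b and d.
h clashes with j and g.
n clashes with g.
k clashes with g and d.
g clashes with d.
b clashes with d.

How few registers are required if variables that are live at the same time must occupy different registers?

c, h, j pairwise conflict, so at least 3 registers are needed.
Using 3 registers: m=1, c=1, h=2, n=2, k=3, j=3, g=1, b=3, d=2. Each listed conflict is separated.

3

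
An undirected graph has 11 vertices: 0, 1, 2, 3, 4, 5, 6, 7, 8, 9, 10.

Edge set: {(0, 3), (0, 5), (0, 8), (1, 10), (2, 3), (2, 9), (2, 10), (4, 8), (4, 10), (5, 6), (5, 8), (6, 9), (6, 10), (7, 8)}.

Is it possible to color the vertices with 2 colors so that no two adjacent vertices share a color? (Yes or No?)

0, 5, 8 are mutually adjacent, so at least 3 colors are needed.
So 2 colors are not enough.

No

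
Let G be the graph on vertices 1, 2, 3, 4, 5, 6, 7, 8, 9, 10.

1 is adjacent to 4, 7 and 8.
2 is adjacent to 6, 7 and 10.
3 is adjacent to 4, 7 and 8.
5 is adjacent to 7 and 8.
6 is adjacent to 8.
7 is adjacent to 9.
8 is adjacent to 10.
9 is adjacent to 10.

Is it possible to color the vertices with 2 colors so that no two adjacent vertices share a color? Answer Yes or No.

No

The cycle 7-3-8-10-9-7 has odd length 5, so it cannot be 2-colored; at least 3 colors are needed.
So 2 colors are not enough.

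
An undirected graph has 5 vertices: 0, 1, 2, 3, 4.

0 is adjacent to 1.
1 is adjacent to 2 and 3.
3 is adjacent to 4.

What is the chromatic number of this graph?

0 and 1 are adjacent, so at least 2 colors are needed.
2 colors suffice: color a → {1, 4}; color b → {0, 2, 3}. Every edge joins two different colors.

2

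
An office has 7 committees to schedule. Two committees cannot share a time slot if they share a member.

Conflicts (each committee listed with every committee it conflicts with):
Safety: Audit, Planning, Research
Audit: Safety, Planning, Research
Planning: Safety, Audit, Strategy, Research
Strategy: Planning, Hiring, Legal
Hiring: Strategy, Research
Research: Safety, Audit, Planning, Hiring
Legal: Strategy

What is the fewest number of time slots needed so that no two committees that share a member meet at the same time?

Safety, Audit, Planning, Research all conflict with each other, so at least 4 time slots are needed.
A valid assignment using 4 time slots: Safety=3, Audit=4, Planning=2, Strategy=1, Hiring=2, Research=1, Legal=2. Every pair that conflicts lands in different time slots.

4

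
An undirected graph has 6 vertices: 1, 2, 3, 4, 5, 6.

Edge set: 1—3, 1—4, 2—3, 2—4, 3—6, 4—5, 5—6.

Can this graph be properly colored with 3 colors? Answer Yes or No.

The chromatic number is 3. The cycle 4-1-3-6-5-4 has odd length 5, so it cannot be 2-colored; at least 3 colors are needed.
3 colors suffice: color a → {3, 4}; color b → {1, 2, 6}; color c → {5}.
That is already a proper 3-coloring.

Yes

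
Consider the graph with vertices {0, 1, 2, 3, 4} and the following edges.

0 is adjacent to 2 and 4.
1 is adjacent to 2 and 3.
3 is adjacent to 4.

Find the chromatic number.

The cycle 3-4-0-2-1-3 has odd length 5, so it cannot be 2-colored; at least 3 colors are needed.
3 colors suffice: 0=red, 1=blue, 2=green, 3=red, 4=blue. Every edge joins two different colors.

3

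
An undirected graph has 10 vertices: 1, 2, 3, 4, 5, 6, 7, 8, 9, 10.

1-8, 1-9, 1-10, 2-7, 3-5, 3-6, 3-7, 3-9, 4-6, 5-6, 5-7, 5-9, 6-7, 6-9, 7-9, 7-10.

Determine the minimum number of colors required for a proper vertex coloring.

3, 5, 6, 7, 9 are pairwise adjacent (a clique of size 5), so at least 5 colors are needed.
A valid assignment using 5 colors: 1=a, 2=b, 3=e, 4=a, 5=d, 6=c, 7=a, 8=b, 9=b, 10=b. No two adjacent vertices share a color.

5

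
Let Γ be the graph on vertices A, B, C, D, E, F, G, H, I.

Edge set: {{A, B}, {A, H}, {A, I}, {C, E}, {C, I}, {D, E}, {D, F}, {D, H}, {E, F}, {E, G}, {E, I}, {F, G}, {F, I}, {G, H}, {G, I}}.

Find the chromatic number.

4

E, F, G, I form a clique, so at least 4 colors are needed.
4 colors suffice: A=1, B=2, C=3, D=4, E=1, F=3, G=4, H=2, I=2. Each edge has distinct colors on its endpoints.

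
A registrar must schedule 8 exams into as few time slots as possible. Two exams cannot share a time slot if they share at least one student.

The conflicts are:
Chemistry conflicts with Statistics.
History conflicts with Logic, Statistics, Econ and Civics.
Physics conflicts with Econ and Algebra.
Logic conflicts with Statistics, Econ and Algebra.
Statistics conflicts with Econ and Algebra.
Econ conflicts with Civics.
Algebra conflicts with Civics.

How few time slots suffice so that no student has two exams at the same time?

History, Logic, Statistics, Econ all conflict with each other, so at least 4 time slots are needed.
4 time slots suffice: time slot 1 → {Physics, Statistics, Civics}; time slot 2 → {Chemistry, Econ, Algebra}; time slot 3 → {Logic}; time slot 4 → {History}. Each listed conflict is separated.

4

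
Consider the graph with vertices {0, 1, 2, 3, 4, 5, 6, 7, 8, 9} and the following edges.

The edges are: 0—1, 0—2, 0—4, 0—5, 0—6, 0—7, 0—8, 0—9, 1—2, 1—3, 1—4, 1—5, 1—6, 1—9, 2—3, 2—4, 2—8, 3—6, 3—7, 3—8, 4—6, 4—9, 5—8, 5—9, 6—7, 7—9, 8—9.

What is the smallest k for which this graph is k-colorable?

0, 1, 2, 4 are mutually adjacent (a clique of size 4), so at least 4 colors are needed.
4 colors suffice: 0=a, 1=b, 2=c, 3=a, 4=d, 5=d, 6=c, 7=b, 8=b, 9=c. Each edge has distinct colors on its endpoints.

4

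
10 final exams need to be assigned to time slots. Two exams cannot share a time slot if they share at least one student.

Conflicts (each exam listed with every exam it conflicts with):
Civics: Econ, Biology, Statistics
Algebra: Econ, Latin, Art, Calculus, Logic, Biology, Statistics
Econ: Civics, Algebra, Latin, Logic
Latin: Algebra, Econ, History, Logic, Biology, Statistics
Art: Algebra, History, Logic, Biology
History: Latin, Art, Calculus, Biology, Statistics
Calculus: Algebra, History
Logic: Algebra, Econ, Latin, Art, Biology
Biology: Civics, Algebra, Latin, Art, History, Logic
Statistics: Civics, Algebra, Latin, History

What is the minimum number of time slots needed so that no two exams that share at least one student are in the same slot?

Algebra, Econ, Latin, Logic are mutually in conflict, so at least 4 time slots are needed.
4 time slots suffice: time slot 1 → {Civics, Algebra, History}; time slot 2 → {Latin, Art, Calculus}; time slot 3 → {Econ, Biology, Statistics}; time slot 4 → {Logic}. No two conflicting exams share a time slot.

4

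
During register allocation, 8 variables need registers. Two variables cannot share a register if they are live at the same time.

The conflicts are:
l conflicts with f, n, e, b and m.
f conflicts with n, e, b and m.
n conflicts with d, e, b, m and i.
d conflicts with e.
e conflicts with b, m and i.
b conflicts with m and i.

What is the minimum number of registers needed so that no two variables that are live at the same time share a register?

l, f, n, e, b, m pairwise conflict, so at least 6 registers are needed.
6 registers suffice: l=4, f=5, n=1, d=3, e=2, b=3, m=6, i=4. No two conflicting variables share a register.

6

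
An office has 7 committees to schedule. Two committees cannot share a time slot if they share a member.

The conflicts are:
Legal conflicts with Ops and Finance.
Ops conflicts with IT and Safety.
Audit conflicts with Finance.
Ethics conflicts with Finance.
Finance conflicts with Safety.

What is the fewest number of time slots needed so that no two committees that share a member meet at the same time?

2

Legal and Finance conflict, so at least 2 time slots are needed.
2 time slots suffice: time slot 1 → {Ops, Finance}; time slot 2 → {Legal, Audit, Ethics, IT, Safety}. No two conflicting committees share a time slot.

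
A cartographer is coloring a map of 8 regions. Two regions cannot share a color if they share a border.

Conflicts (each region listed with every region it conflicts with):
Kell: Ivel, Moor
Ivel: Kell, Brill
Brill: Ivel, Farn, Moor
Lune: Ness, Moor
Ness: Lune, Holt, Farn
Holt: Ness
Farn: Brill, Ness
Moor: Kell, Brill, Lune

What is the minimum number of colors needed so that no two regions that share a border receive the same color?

The cycle Moor-Brill-Farn-Ness-Lune-Moor has odd length 5, so it cannot be 2-colored; at least 3 colors are needed.
3 colors suffice: color 1 → {Kell, Brill, Ness}; color 2 → {Ivel, Holt, Farn, Moor}; color 3 → {Lune}. Every pair that conflicts lands in different colors.

3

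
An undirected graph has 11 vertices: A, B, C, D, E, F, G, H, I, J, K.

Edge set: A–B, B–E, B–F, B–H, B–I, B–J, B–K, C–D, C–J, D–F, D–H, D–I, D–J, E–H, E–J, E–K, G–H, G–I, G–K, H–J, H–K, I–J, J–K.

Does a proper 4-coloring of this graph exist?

B, E, H, J, K are mutually adjacent (a clique of size 5), so at least 5 colors are needed.
So 4 colors are not enough.

No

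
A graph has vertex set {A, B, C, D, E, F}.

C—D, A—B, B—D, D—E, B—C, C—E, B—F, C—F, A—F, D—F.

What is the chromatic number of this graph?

4

B, C, D, F are pairwise adjacent (a clique of size 4), so at least 4 colors are needed.
One proper 4-coloring: A=red, B=yellow, C=blue, D=red, E=green, F=green. Each edge has distinct colors on its endpoints.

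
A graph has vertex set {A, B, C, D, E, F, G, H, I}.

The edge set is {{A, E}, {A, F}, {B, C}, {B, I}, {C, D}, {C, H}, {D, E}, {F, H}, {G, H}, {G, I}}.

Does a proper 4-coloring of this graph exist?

The chromatic number is 3. The cycle I-G-H-C-B-I has odd length 5, so it cannot be 2-colored; at least 3 colors are needed.
One proper 3-coloring: A=red, B=green, C=blue, D=red, E=blue, F=blue, G=blue, H=red, I=red.
Since 4 ≥ 3, a proper 4-coloring certainly exists.

Yes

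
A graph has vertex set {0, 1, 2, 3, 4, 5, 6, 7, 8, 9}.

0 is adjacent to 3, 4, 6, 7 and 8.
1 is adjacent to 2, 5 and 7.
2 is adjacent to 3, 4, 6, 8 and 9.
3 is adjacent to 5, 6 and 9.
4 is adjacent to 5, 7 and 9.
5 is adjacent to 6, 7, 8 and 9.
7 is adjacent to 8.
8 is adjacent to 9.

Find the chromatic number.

3

1, 5, 7 form a triangle, so at least 3 colors are needed.
3 colors suffice: color a → {0, 2, 5}; color b → {6, 7, 9}; color c → {1, 3, 4, 8}. Every edge joins two different colors.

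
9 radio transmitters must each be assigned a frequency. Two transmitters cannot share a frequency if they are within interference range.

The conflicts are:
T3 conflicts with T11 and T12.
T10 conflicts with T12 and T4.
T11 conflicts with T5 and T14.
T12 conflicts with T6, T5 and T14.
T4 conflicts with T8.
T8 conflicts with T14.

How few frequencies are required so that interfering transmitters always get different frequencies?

3

The cycle T8-T14-T12-T10-T4-T8 has odd length 5, so it cannot be 2-colored; at least 3 frequencies are needed.
A valid assignment using 3 frequencies: T3=2, T10=2, T11=1, T12=1, T6=2, T4=1, T5=2, T8=3, T14=2. Each listed conflict is separated.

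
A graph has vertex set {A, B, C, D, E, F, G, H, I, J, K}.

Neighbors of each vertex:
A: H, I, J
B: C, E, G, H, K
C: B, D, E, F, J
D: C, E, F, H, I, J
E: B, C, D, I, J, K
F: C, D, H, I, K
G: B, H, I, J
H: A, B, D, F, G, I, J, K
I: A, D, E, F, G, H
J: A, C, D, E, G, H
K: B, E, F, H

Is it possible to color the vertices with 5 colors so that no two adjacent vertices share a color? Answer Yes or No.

Yes

The chromatic number is 4. C, D, E, J are pairwise adjacent (a clique of size 4), so at least 4 colors are needed.
4 colors suffice: color 1 → {E, H}; color 2 → {A, D, G, K}; color 3 → {C, I}; color 4 → {B, F, J}.
Since 5 ≥ 4, a proper 5-coloring certainly exists.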